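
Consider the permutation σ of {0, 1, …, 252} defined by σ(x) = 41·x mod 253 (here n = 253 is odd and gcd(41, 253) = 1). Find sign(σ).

-1

Trace 29: π^k(29) = [29, 177, 173, 9, 116, 202, 186] for k=0..6.
6 cycles of lengths [110, 110, 11, 11, 10, 1].
6 cycles on 253: each ℓ→(−1)^(ℓ−1), product (−1)^247 = -1.
Check: (41/253) = -1 by Zolotarev.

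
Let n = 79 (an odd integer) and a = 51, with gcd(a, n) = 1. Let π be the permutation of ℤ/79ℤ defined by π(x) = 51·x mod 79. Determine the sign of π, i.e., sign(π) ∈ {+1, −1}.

+1

Trace 73: π^k(73) = [73, 10, 36, 19, 21, 44, 32] for k=0..6.
π_51 has 3 disjoint cycles with lengths [39, 39, 1] on {0,…,78}.
sign(π) = (−1)^{n − #cycles} = (−1)^{79−3} = (−1)^76 = +1.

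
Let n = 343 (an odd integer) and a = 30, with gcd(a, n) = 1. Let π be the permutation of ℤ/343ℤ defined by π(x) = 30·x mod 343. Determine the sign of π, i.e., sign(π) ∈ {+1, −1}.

+1

Orbit of 116 under x↦30x: [116, 50, 128, 67, 295, 275, 18]… (length divides ord_343(30)).
The orbit structure of x ↦ 30x mod 343: 31 orbits of sizes [21, 21, 21, 21, 21, 21, 21, 21, 21, 21, 21, 21, 21, 21, 3, 3, 3, 3, 3, 3, 3, 3, 3, 3, 3, 3, 3, 3, 3, 3, 1].
With 31 cycles on 343 points, sign = (−1)^{343−31} = +1.
(30|343)_J = +1 (Zolotarev's lemma cross-check).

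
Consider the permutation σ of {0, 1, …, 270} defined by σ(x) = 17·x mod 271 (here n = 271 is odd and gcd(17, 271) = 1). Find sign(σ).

+1

Orbit of 177 under x↦17x: [177, 28, 205, 233, 167, 129, 25]… (length divides ord_271(17)).
π_17 has 3 disjoint cycles with lengths [135, 135, 1] on {0,…,270}.
Σ(ℓ_i−1) = 271−3 = 268; sign = (−1)^268 = +1.
Via Zolotarev, sign(π_{17}) = (17|271) = +1.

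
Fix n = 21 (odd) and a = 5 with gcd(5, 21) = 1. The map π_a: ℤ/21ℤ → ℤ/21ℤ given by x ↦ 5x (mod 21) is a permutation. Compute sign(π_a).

Trace 4: π^k(4) = [4, 20, 16, 17, 1, 5] for k=0..5.
5 cycles of lengths [6, 6, 6, 2, 1].
sign(π) = (−1)^{n − #cycles} = (−1)^{21−5} = (−1)^16 = +1.
Via Zolotarev, sign(π_{5}) = (5|21) = +1.

+1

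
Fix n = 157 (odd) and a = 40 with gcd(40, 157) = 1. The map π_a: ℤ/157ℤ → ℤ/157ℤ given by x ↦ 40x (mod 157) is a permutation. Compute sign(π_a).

Trace 16: π^k(16) = [16, 12, 9, 46, 113, 124, 93] for k=0..6.
Cycle lengths of π_40 on ℤ/157ℤ: [39, 39, 39, 39, 1]; 5 cycles in total.
5 cycles on 157: each ℓ→(−1)^(ℓ−1), product (−1)^152 = +1.
The Jacobi symbol (40|157) = +1 (Zolotarev) agrees.

+1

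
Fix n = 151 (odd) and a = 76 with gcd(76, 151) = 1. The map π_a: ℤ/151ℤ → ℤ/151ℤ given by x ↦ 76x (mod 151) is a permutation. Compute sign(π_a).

+1

Orbit of 128 under x↦76x: [128, 64, 32, 16, 8, 4, 2]… (length divides ord_151(76)).
The orbit structure of x ↦ 76x mod 151: 11 orbits of sizes [15, 15, 15, 15, 15, 15, 15, 15, 15, 15, 1].
n − c = 151 − 11 = 140; sign = (−1)^140 = +1.
Zolotarev: (76|151) = +1, matching the cycle-count sign.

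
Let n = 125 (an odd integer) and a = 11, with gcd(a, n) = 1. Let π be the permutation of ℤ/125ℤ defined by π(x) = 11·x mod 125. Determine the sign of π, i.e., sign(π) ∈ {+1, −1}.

+1

Start at x=111: 111 → 96 → 56 → 116 → 26 → 36 → 21 → … (one orbit).
Cycle lengths of π_11 on ℤ/125ℤ: [25, 25, 25, 25, 5, 5, 5, 5, 1, 1, 1, 1, 1]; 13 cycles in total.
sign(π) = (−1)^{n − #cycles} = (−1)^{125−13} = (−1)^112 = +1.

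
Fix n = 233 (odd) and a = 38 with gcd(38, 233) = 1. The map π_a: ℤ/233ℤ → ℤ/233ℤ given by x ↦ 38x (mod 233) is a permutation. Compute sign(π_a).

+1

Trace 16: π^k(16) = [16, 142, 37, 8, 71, 135, 4] for k=0..6.
9 cycles of lengths [29, 29, 29, 29, 29, 29, 29, 29, 1].
With 9 cycles on 233 points, sign = (−1)^{233−9} = +1.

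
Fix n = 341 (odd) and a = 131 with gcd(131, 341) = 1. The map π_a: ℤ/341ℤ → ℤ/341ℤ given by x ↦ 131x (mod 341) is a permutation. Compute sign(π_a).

-1

Orbit of 221 under x↦131x: [221, 307, 320, 318, 56, 175, 78]… (length divides ord_341(131)).
Cycle lengths of π_131 on ℤ/341ℤ: [30, 30, 30, 30, 30, 30, 30, 30, 30, 30, 15, 15, 2, 2, 2, 2, 2, 1]; 18 cycles in total.
18 cycles on 341: each ℓ→(−1)^(ℓ−1), product (−1)^323 = -1.
Via Zolotarev, sign(π_{131}) = (131|341) = -1.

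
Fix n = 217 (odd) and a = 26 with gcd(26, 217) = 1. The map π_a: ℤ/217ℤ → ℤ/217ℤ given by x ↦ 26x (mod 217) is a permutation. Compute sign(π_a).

Orbit of 216 under x↦26x: [216, 191, 192, 1, 26, 25]… (length divides ord_217(26)).
Decompose π into cycles: lengths [6, 6, 6, 6, 6, 6, 6, 6, 6, 6, 6, 6, 6, 6, 6, 6, 6, 6, 6, 6, 6, 6, 6, 6, 6, 6, 6, 6, 6, 6, 6, 6, 6, 6, 6, 6, 1] (37 cycles, including the fixed point 0).
n − c = 217 − 37 = 180; sign = (−1)^180 = +1.
Via Zolotarev, sign(π_{26}) = (26|217) = +1.

+1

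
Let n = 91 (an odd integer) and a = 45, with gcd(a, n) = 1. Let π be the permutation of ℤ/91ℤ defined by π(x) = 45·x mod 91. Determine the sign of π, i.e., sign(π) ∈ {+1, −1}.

+1

Trace 23: π^k(23) = [23, 34, 74, 54, 64, 59, 16] for k=0..6.
The orbit structure of x ↦ 45x mod 91: 9 orbits of sizes [12, 12, 12, 12, 12, 12, 12, 6, 1].
With 9 cycles on 91 points, sign = (−1)^{91−9} = +1.
Via Zolotarev, sign(π_{45}) = (45|91) = +1.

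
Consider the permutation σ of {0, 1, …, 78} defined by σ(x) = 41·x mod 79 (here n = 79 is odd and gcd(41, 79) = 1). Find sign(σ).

-1

Start at x=69: 69 → 64 → 17 → 65 → 58 → 8 → 12 → … (one orbit).
4 cycles of lengths [26, 26, 26, 1].
With 4 cycles on 79 points, sign = (−1)^{79−4} = -1.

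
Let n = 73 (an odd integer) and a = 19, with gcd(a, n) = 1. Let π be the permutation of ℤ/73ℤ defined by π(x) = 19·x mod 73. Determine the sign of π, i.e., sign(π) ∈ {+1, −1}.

+1

Trace 6: π^k(6) = [6, 41, 49, 55, 23, 72, 54] for k=0..6.
Decompose π into cycles: lengths [36, 36, 1] (3 cycles, including the fixed point 0).
With 3 cycles on 73 points, sign = (−1)^{73−3} = +1.
Via Zolotarev, sign(π_{19}) = (19|73) = +1.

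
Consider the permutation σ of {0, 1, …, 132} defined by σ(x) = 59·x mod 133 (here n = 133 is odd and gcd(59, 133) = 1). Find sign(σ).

Start at x=132: 132 → 74 → 110 → 106 → 3 → 44 → 69 → … (one orbit).
Cycle lengths of π_59 on ℤ/133ℤ: [18, 18, 18, 18, 18, 18, 18, 6, 1]; 9 cycles in total.
With 9 cycles on 133 points, sign = (−1)^{133−9} = +1.

+1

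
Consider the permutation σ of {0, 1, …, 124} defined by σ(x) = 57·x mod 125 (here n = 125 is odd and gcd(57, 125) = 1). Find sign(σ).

Orbit of 1 under x↦57x: [1, 57, 124, 68]… (length divides ord_125(57)).
π_57 has 32 disjoint cycles with lengths [4, 4, 4, 4, 4, 4, 4, 4, 4, 4, 4, 4, 4, 4, 4, 4, 4, 4, 4, 4, 4, 4, 4, 4, 4, 4, 4, 4, 4, 4, 4, 1] on {0,…,124}.
Σ(ℓ_i−1) = 125−32 = 93; sign = (−1)^93 = -1.

-1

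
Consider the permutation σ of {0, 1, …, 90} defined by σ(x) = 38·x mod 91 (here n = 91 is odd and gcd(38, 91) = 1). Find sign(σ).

-1

Orbit of 38 under x↦38x: [38, 79, 90, 53, 12, 1]… (length divides ord_91(38)).
Cycle lengths of π_38 on ℤ/91ℤ: [6, 6, 6, 6, 6, 6, 6, 6, 6, 6, 6, 6, 6, 2, 2, 2, 2, 2, 2, 1]; 20 cycles in total.
91 − 20 = 71 transpositions; sign(π) = (−1)^71 = -1.
(38|91)_J = -1 (Zolotarev's lemma cross-check).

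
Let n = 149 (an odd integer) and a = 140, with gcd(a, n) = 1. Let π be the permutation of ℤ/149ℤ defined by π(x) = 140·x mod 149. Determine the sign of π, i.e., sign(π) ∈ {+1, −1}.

Trace 30: π^k(30) = [30, 28, 46, 33, 1, 140, 81] for k=0..6.
5 cycles of lengths [37, 37, 37, 37, 1].
n − c = 149 − 5 = 144; sign = (−1)^144 = +1.

+1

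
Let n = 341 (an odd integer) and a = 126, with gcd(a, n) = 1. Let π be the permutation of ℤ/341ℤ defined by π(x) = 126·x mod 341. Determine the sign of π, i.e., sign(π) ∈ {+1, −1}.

Orbit of 190 under x↦126x: [190, 70, 295, 1, 126]… (length divides ord_341(126)).
Decompose π into cycles: lengths [5, 5, 5, 5, 5, 5, 5, 5, 5, 5, 5, 5, 5, 5, 5, 5, 5, 5, 5, 5, 5, 5, 5, 5, 5, 5, 5, 5, 5, 5, 5, 5, 5, 5, 5, 5, 5, 5, 5, 5, 5, 5, 5, 5, 5, 5, 5, 5, 5, 5, 5, 5, 5, 5, 5, 5, 5, 5, 5, 5, 5, 5, 5, 5, 5, 5, 5, 5, 1] (69 cycles, including the fixed point 0).
341 − 69 = 272 transpositions; sign(π) = (−1)^272 = +1.
(126|341)_J = +1 (Zolotarev's lemma cross-check).

+1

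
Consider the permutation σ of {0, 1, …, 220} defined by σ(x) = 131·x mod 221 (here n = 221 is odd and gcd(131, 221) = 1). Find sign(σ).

-1

Start at x=118: 118 → 209 → 196 → 40 → 157 → 14 → 66 → … (one orbit).
π_131 has 26 disjoint cycles with lengths [16, 16, 16, 16, 16, 16, 16, 16, 16, 16, 16, 16, 16, 1, 1, 1, 1, 1, 1, 1, 1, 1, 1, 1, 1, 1] on {0,…,220}.
sign(π) = (−1)^{n − #cycles} = (−1)^{221−26} = (−1)^195 = -1.
(131|221)_J = -1 (Zolotarev's lemma cross-check).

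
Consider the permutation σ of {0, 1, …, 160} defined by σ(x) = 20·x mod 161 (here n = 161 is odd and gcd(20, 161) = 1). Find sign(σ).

Start at x=76: 76 → 71 → 132 → 64 → 153 → 1 → 20 → … (one orbit).
11 cycles of lengths [22, 22, 22, 22, 22, 22, 22, 2, 2, 2, 1].
sign(π) = (−1)^{n − #cycles} = (−1)^{161−11} = (−1)^150 = +1.
Via Zolotarev, sign(π_{20}) = (20|161) = +1.

+1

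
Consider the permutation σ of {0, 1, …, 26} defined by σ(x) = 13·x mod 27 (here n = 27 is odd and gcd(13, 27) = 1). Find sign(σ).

+1

Orbit of 25 under x↦13x: [25, 1, 13, 7, 10, 22, 16]… (length divides ord_27(13)).
The orbit structure of x ↦ 13x mod 27: 7 orbits of sizes [9, 9, 3, 3, 1, 1, 1].
With 7 cycles on 27 points, sign = (−1)^{27−7} = +1.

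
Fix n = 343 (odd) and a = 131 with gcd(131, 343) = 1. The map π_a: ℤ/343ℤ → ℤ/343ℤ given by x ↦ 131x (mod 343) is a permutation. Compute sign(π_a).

Start at x=265: 265 → 72 → 171 → 106 → 166 → 137 → 111 → … (one orbit).
π_131 has 4 disjoint cycles with lengths [294, 42, 6, 1] on {0,…,342}.
sign(π) = (−1)^{n − #cycles} = (−1)^{343−4} = (−1)^339 = -1.
The Jacobi symbol (131|343) = -1 (Zolotarev) agrees.

-1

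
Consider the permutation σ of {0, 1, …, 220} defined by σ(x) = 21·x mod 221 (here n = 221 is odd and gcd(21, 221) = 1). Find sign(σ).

Start at x=220: 220 → 200 → 1 → 21 → 220 (one orbit).
π_21 has 56 disjoint cycles with lengths [4, 4, 4, 4, 4, 4, 4, 4, 4, 4, 4, 4, 4, 4, 4, 4, 4, 4, 4, 4, 4, 4, 4, 4, 4, 4, 4, 4, 4, 4, 4, 4, 4, 4, 4, 4, 4, 4, 4, 4, 4, 4, 4, 4, 4, 4, 4, 4, 4, 4, 4, 4, 4, 4, 4, 1] on {0,…,220}.
n − c = 221 − 56 = 165; sign = (−1)^165 = -1.

-1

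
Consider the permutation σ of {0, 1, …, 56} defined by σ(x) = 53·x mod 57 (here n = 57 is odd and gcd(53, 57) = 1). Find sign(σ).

Start at x=50: 50 → 28 → 2 → 49 → 32 → 43 → 56 → … (one orbit).
Cycle type of π: 18×3 + 2 + 1; total 5 cycles.
5 cycles on 57: each ℓ→(−1)^(ℓ−1), product (−1)^52 = +1.
Via Zolotarev, sign(π_{53}) = (53|57) = +1.

+1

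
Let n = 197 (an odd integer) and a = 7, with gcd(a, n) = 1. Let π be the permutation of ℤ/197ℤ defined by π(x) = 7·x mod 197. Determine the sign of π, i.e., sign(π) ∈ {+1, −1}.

+1

Trace 15: π^k(15) = [15, 105, 144, 23, 161, 142, 9] for k=0..6.
Cycle lengths of π_7 on ℤ/197ℤ: [98, 98, 1]; 3 cycles in total.
With 3 cycles on 197 points, sign = (−1)^{197−3} = +1.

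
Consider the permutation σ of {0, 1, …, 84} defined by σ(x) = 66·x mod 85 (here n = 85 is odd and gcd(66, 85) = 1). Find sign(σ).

Trace 81: π^k(81) = [81, 76, 1, 66, 21, 26, 16] for k=0..6.
Cycle lengths of π_66 on ℤ/85ℤ: [8, 8, 8, 8, 8, 8, 8, 8, 8, 8, 1, 1, 1, 1, 1]; 15 cycles in total.
15 cycles on 85: each ℓ→(−1)^(ℓ−1), product (−1)^70 = +1.

+1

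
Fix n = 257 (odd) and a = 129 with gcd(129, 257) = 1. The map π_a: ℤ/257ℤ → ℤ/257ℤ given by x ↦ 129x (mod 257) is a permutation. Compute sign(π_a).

Trace 8: π^k(8) = [8, 4, 2, 1, 129, 193, 225] for k=0..6.
Cycle lengths of π_129 on ℤ/257ℤ: [16, 16, 16, 16, 16, 16, 16, 16, 16, 16, 16, 16, 16, 16, 16, 16, 1]; 17 cycles in total.
sign(π) = (−1)^{n − #cycles} = (−1)^{257−17} = (−1)^240 = +1.

+1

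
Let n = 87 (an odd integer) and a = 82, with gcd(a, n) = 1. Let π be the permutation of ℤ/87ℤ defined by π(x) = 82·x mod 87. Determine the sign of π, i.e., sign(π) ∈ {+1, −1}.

+1

Orbit of 7 under x↦82x: [7, 52, 1, 82, 25, 49, 16]… (length divides ord_87(82)).
15 cycles of lengths [7, 7, 7, 7, 7, 7, 7, 7, 7, 7, 7, 7, 1, 1, 1].
With 15 cycles on 87 points, sign = (−1)^{87−15} = +1.
Via Zolotarev, sign(π_{82}) = (82|87) = +1.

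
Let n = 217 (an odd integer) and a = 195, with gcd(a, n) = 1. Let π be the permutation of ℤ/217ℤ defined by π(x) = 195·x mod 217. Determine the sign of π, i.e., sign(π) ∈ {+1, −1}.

Trace 8: π^k(8) = [8, 41, 183, 97, 36, 76, 64] for k=0..6.
Cycle type of π: 30×6 + 15×2 + 2×3 + 1; total 12 cycles.
With 12 cycles on 217 points, sign = (−1)^{217−12} = -1.

-1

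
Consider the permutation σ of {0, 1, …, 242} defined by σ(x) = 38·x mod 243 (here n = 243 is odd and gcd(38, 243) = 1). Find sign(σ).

Start at x=185: 185 → 226 → 83 → 238 → 53 → 70 → 230 → … (one orbit).
Decompose π into cycles: lengths [162, 54, 18, 6, 2, 1] (6 cycles, including the fixed point 0).
With 6 cycles on 243 points, sign = (−1)^{243−6} = -1.
Zolotarev: (38|243) = -1, matching the cycle-count sign.

-1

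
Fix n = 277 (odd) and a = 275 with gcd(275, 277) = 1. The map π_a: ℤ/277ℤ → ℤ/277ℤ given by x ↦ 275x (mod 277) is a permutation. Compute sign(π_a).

-1

Trace 235: π^k(235) = [235, 84, 109, 59, 159, 236, 82] for k=0..6.
The orbit structure of x ↦ 275x mod 277: 4 orbits of sizes [92, 92, 92, 1].
4 cycles on 277: each ℓ→(−1)^(ℓ−1), product (−1)^273 = -1.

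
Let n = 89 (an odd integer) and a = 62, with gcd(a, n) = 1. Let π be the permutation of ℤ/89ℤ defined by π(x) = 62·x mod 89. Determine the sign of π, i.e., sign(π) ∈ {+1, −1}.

Trace 68: π^k(68) = [68, 33, 88, 27, 72, 14, 67] for k=0..6.
Decompose π into cycles: lengths [88, 1] (2 cycles, including the fixed point 0).
Σ(ℓ_i−1) = 89−2 = 87; sign = (−1)^87 = -1.

-1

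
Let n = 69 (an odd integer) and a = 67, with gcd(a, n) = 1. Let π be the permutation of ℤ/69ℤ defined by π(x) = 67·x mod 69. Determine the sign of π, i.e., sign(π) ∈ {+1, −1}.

-1

Orbit of 22 under x↦67x: [22, 25, 19, 31, 7, 55, 28]… (length divides ord_69(67)).
The orbit structure of x ↦ 67x mod 69: 6 orbits of sizes [22, 22, 22, 1, 1, 1].
sign(π) = (−1)^{n − #cycles} = (−1)^{69−6} = (−1)^63 = -1.
(67|69)_J = -1 (Zolotarev's lemma cross-check).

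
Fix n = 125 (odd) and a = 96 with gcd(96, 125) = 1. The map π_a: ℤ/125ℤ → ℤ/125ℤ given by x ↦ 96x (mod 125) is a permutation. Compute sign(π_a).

Trace 66: π^k(66) = [66, 86, 6, 76, 46, 41, 61] for k=0..6.
The orbit structure of x ↦ 96x mod 125: 13 orbits of sizes [25, 25, 25, 25, 5, 5, 5, 5, 1, 1, 1, 1, 1].
With 13 cycles on 125 points, sign = (−1)^{125−13} = +1.
Zolotarev: (96|125) = +1, matching the cycle-count sign.

+1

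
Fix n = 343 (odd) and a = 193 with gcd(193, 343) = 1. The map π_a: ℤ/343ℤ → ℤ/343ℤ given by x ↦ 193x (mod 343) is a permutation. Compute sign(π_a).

+1

Orbit of 92 under x↦193x: [92, 263, 338, 64, 4, 86, 134]… (length divides ord_343(193)).
Cycle lengths of π_193 on ℤ/343ℤ: [147, 147, 21, 21, 3, 3, 1]; 7 cycles in total.
n − c = 343 − 7 = 336; sign = (−1)^336 = +1.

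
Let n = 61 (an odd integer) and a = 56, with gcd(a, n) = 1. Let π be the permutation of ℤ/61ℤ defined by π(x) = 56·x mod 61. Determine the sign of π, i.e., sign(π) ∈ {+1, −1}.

+1

Start at x=34: 34 → 13 → 57 → 20 → 22 → 12 → 1 → … (one orbit).
π_56 has 5 disjoint cycles with lengths [15, 15, 15, 15, 1] on {0,…,60}.
With 5 cycles on 61 points, sign = (−1)^{61−5} = +1.
Zolotarev: (56|61) = +1, matching the cycle-count sign.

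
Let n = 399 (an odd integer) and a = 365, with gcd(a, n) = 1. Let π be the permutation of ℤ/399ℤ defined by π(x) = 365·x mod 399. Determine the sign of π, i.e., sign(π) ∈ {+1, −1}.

-1

Orbit of 365 under x↦365x: [365, 358, 197, 85, 302, 106, 386]… (length divides ord_399(365)).
Cycle type of π: 18×14 + 9×14 + 2×7 + 1×7; total 42 cycles.
42 cycles on 399: each ℓ→(−1)^(ℓ−1), product (−1)^357 = -1.
Zolotarev: (365|399) = -1, matching the cycle-count sign.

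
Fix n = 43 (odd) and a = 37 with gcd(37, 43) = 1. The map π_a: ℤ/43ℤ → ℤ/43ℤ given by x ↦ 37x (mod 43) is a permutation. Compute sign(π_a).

Start at x=6: 6 → 7 → 1 → 37 → 36 → 42 → 6 (one orbit).
Decompose π into cycles: lengths [6, 6, 6, 6, 6, 6, 6, 1] (8 cycles, including the fixed point 0).
43 − 8 = 35 transpositions; sign(π) = (−1)^35 = -1.
Via Zolotarev, sign(π_{37}) = (37|43) = -1.

-1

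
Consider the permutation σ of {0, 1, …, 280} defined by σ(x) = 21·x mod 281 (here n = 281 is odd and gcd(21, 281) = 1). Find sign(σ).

-1

Trace 60: π^k(60) = [60, 136, 46, 123, 54, 10, 210] for k=0..6.
π_21 has 2 disjoint cycles with lengths [280, 1] on {0,…,280}.
281 − 2 = 279 transpositions; sign(π) = (−1)^279 = -1.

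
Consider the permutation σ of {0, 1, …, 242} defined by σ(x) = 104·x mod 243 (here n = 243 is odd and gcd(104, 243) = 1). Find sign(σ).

-1

Orbit of 209 under x↦104x: [209, 109, 158, 151, 152, 13, 137]… (length divides ord_243(104)).
The orbit structure of x ↦ 104x mod 243: 6 orbits of sizes [162, 54, 18, 6, 2, 1].
n − c = 243 − 6 = 237; sign = (−1)^237 = -1.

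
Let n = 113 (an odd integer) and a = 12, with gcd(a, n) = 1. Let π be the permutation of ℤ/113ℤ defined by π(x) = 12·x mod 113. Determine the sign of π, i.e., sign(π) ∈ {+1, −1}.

-1

Trace 50: π^k(50) = [50, 35, 81, 68, 25, 74, 97] for k=0..6.
Cycle lengths of π_12 on ℤ/113ℤ: [112, 1]; 2 cycles in total.
n − c = 113 − 2 = 111; sign = (−1)^111 = -1.
Via Zolotarev, sign(π_{12}) = (12|113) = -1.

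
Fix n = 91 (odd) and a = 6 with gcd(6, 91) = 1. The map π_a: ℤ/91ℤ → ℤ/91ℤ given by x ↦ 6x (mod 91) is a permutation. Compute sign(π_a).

Start at x=20: 20 → 29 → 83 → 43 → 76 → 1 → 6 → … (one orbit).
Decompose π into cycles: lengths [12, 12, 12, 12, 12, 12, 12, 2, 2, 2, 1] (11 cycles, including the fixed point 0).
sign(π) = (−1)^{n − #cycles} = (−1)^{91−11} = (−1)^80 = +1.

+1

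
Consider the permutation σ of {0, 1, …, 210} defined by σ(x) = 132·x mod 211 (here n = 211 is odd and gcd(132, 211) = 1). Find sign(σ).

-1

Trace 11: π^k(11) = [11, 186, 76, 115, 199, 104, 13] for k=0..6.
Decompose π into cycles: lengths [70, 70, 70, 1] (4 cycles, including the fixed point 0).
n − c = 211 − 4 = 207; sign = (−1)^207 = -1.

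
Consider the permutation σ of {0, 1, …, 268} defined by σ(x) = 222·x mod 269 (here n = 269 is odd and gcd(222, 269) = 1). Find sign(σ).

Orbit of 196 under x↦222x: [196, 203, 143, 4, 81, 228, 44]… (length divides ord_269(222)).
Cycle type of π: 134×2 + 1; total 3 cycles.
With 3 cycles on 269 points, sign = (−1)^{269−3} = +1.
Via Zolotarev, sign(π_{222}) = (222|269) = +1.

+1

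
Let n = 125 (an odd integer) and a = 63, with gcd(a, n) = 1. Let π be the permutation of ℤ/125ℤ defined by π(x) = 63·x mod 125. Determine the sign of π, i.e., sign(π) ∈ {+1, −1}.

Orbit of 28 under x↦63x: [28, 14, 7, 66, 33, 79, 102]… (length divides ord_125(63)).
Cycle lengths of π_63 on ℤ/125ℤ: [100, 20, 4, 1]; 4 cycles in total.
Σ(ℓ_i−1) = 125−4 = 121; sign = (−1)^121 = -1.

-1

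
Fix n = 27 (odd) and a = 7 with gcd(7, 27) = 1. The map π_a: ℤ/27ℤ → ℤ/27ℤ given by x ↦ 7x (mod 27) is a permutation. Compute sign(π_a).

Start at x=13: 13 → 10 → 16 → 4 → 1 → 7 → 22 → … (one orbit).
7 cycles of lengths [9, 9, 3, 3, 1, 1, 1].
27 − 7 = 20 transpositions; sign(π) = (−1)^20 = +1.
The Jacobi symbol (7|27) = +1 (Zolotarev) agrees.

+1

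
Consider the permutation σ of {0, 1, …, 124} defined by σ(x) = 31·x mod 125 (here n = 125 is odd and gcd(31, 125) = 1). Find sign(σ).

+1

Trace 61: π^k(61) = [61, 16, 121, 1, 31, 86, 41] for k=0..6.
Cycle type of π: 25×4 + 5×4 + 1×5; total 13 cycles.
n − c = 125 − 13 = 112; sign = (−1)^112 = +1.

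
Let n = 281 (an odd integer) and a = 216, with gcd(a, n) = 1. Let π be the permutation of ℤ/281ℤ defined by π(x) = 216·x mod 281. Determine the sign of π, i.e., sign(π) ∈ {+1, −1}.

Start at x=79: 79 → 204 → 228 → 73 → 32 → 168 → 39 → … (one orbit).
The orbit structure of x ↦ 216x mod 281: 6 orbits of sizes [56, 56, 56, 56, 56, 1].
6 cycles on 281: each ℓ→(−1)^(ℓ−1), product (−1)^275 = -1.

-1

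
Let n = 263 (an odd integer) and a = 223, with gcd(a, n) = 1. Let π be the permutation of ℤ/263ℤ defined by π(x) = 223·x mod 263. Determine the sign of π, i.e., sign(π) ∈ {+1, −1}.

+1

Trace 104: π^k(104) = [104, 48, 184, 4, 103, 88, 162] for k=0..6.
Cycle lengths of π_223 on ℤ/263ℤ: [131, 131, 1]; 3 cycles in total.
n − c = 263 − 3 = 260; sign = (−1)^260 = +1.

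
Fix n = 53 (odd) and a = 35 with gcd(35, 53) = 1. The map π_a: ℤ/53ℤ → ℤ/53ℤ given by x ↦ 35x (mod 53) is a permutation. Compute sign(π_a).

Trace 10: π^k(10) = [10, 32, 7, 33, 42, 39, 40] for k=0..6.
Cycle lengths of π_35 on ℤ/53ℤ: [52, 1]; 2 cycles in total.
sign(π) = (−1)^{n − #cycles} = (−1)^{53−2} = (−1)^51 = -1.
Zolotarev: (35|53) = -1, matching the cycle-count sign.

-1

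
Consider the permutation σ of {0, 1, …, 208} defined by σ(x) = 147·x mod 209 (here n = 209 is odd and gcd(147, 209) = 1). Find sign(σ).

Orbit of 12 under x↦147x: [12, 92, 148, 20, 14, 177, 103]… (length divides ord_209(147)).
Cycle type of π: 90×2 + 18 + 5×2 + 1; total 6 cycles.
sign(π) = (−1)^{n − #cycles} = (−1)^{209−6} = (−1)^203 = -1.
(147|209)_J = -1 (Zolotarev's lemma cross-check).

-1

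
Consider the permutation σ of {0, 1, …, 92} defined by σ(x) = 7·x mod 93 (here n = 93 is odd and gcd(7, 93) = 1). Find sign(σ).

+1

Start at x=64: 64 → 76 → 67 → 4 → 28 → 10 → 70 → … (one orbit).
Decompose π into cycles: lengths [15, 15, 15, 15, 15, 15, 1, 1, 1] (9 cycles, including the fixed point 0).
n − c = 93 − 9 = 84; sign = (−1)^84 = +1.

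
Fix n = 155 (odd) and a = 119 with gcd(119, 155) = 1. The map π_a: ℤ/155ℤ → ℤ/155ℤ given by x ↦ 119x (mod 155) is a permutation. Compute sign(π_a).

Orbit of 1 under x↦119x: [1, 119, 56, 154, 36, 99]… (length divides ord_155(119)).
Cycle type of π: 6×25 + 2×2 + 1; total 28 cycles.
With 28 cycles on 155 points, sign = (−1)^{155−28} = -1.
Check: (119/155) = -1 by Zolotarev.

-1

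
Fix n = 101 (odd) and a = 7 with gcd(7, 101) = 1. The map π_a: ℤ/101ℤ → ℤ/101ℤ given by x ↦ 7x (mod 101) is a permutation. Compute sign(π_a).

-1

Orbit of 60 under x↦7x: [60, 16, 11, 77, 34, 36, 50]… (length divides ord_101(7)).
2 cycles of lengths [100, 1].
101 − 2 = 99 transpositions; sign(π) = (−1)^99 = -1.
(7|101)_J = -1 (Zolotarev's lemma cross-check).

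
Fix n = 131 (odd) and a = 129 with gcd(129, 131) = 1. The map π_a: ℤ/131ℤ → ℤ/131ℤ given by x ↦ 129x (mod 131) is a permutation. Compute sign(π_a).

+1

Trace 117: π^k(117) = [117, 28, 75, 112, 38, 55, 21] for k=0..6.
The orbit structure of x ↦ 129x mod 131: 3 orbits of sizes [65, 65, 1].
131 − 3 = 128 transpositions; sign(π) = (−1)^128 = +1.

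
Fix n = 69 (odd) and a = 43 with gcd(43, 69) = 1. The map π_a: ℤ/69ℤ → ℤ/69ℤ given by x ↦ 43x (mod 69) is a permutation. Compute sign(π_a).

Trace 10: π^k(10) = [10, 16, 67, 52, 28, 31, 22] for k=0..6.
6 cycles of lengths [22, 22, 22, 1, 1, 1].
sign(π) = (−1)^{n − #cycles} = (−1)^{69−6} = (−1)^63 = -1.
Check: (43/69) = -1 by Zolotarev.

-1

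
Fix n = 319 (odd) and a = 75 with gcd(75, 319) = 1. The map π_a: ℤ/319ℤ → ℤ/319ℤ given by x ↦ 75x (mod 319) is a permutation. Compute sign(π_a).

Orbit of 157 under x↦75x: [157, 291, 133, 86, 70, 146, 104]… (length divides ord_319(75)).
Decompose π into cycles: lengths [20, 20, 20, 20, 20, 20, 20, 20, 20, 20, 20, 20, 20, 20, 5, 5, 4, 4, 4, 4, 4, 4, 4, 1] (24 cycles, including the fixed point 0).
n − c = 319 − 24 = 295; sign = (−1)^295 = -1.
Check: (75/319) = -1 by Zolotarev.

-1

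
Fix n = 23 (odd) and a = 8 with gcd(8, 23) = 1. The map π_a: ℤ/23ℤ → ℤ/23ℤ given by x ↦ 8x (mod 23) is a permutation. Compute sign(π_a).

Trace 6: π^k(6) = [6, 2, 16, 13, 12, 4, 9] for k=0..6.
3 cycles of lengths [11, 11, 1].
23 − 3 = 20 transpositions; sign(π) = (−1)^20 = +1.
Via Zolotarev, sign(π_{8}) = (8|23) = +1.

+1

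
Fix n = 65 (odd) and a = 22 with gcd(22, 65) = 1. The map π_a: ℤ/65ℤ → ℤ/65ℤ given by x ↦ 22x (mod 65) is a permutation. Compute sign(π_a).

Orbit of 27 under x↦22x: [27, 9, 3, 1, 22, 29, 53]… (length divides ord_65(22)).
10 cycles of lengths [12, 12, 12, 12, 4, 3, 3, 3, 3, 1].
n − c = 65 − 10 = 55; sign = (−1)^55 = -1.

-1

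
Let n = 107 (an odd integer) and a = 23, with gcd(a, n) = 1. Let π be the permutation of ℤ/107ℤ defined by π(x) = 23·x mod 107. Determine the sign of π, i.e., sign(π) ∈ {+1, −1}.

Trace 101: π^k(101) = [101, 76, 36, 79, 105, 61, 12] for k=0..6.
π_23 has 3 disjoint cycles with lengths [53, 53, 1] on {0,…,106}.
3 cycles on 107: each ℓ→(−1)^(ℓ−1), product (−1)^104 = +1.
Check: (23/107) = +1 by Zolotarev.

+1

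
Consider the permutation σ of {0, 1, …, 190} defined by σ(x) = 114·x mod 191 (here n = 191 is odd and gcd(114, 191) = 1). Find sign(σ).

-1

Start at x=187: 187 → 117 → 159 → 172 → 126 → 39 → 53 → … (one orbit).
Decompose π into cycles: lengths [190, 1] (2 cycles, including the fixed point 0).
Σ(ℓ_i−1) = 191−2 = 189; sign = (−1)^189 = -1.
Via Zolotarev, sign(π_{114}) = (114|191) = -1.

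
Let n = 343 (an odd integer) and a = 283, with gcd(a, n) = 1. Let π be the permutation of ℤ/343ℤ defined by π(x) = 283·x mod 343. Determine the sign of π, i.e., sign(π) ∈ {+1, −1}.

Orbit of 286 under x↦283x: [286, 333, 257, 15, 129, 149, 321]… (length divides ord_343(283)).
4 cycles of lengths [294, 42, 6, 1].
343 − 4 = 339 transpositions; sign(π) = (−1)^339 = -1.

-1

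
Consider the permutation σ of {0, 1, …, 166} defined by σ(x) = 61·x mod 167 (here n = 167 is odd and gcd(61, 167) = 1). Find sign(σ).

Trace 22: π^k(22) = [22, 6, 32, 115, 1, 61, 47] for k=0..6.
Cycle lengths of π_61 on ℤ/167ℤ: [83, 83, 1]; 3 cycles in total.
n − c = 167 − 3 = 164; sign = (−1)^164 = +1.

+1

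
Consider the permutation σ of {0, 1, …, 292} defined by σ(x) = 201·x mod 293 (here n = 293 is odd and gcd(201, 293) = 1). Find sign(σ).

Trace 175: π^k(175) = [175, 15, 85, 91, 125, 220, 270] for k=0..6.
2 cycles of lengths [292, 1].
293 − 2 = 291 transpositions; sign(π) = (−1)^291 = -1.
Via Zolotarev, sign(π_{201}) = (201|293) = -1.

-1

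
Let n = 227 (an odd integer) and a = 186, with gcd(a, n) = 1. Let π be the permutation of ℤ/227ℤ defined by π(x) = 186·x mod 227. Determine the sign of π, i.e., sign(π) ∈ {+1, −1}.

Start at x=57: 57 → 160 → 23 → 192 → 73 → 185 → 133 → … (one orbit).
Cycle lengths of π_186 on ℤ/227ℤ: [113, 113, 1]; 3 cycles in total.
3 cycles on 227: each ℓ→(−1)^(ℓ−1), product (−1)^224 = +1.

+1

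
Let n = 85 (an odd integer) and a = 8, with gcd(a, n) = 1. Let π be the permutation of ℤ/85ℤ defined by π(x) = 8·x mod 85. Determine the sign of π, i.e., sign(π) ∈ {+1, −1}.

-1

Trace 2: π^k(2) = [2, 16, 43, 4, 32, 1, 8] for k=0..6.
Cycle type of π: 8×10 + 4 + 1; total 12 cycles.
With 12 cycles on 85 points, sign = (−1)^{85−12} = -1.
The Jacobi symbol (8|85) = -1 (Zolotarev) agrees.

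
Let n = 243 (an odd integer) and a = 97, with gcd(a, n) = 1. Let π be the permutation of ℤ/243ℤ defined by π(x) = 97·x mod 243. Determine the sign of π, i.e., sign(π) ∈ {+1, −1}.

Orbit of 34 under x↦97x: [34, 139, 118, 25, 238, 1, 97]… (length divides ord_243(97)).
The orbit structure of x ↦ 97x mod 243: 11 orbits of sizes [81, 81, 27, 27, 9, 9, 3, 3, 1, 1, 1].
243 − 11 = 232 transpositions; sign(π) = (−1)^232 = +1.
(97|243)_J = +1 (Zolotarev's lemma cross-check).

+1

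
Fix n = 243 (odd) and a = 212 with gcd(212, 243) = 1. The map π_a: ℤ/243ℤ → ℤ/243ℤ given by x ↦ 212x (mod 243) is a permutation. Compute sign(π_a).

Start at x=112: 112 → 173 → 226 → 41 → 187 → 35 → 130 → … (one orbit).
6 cycles of lengths [162, 54, 18, 6, 2, 1].
Σ(ℓ_i−1) = 243−6 = 237; sign = (−1)^237 = -1.

-1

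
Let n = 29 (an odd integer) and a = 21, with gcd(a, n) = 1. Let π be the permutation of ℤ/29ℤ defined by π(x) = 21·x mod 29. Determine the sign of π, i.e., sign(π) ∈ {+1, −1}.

-1

Orbit of 24 under x↦21x: [24, 11, 28, 8, 23, 19, 22]… (length divides ord_29(21)).
Cycle lengths of π_21 on ℤ/29ℤ: [28, 1]; 2 cycles in total.
2 cycles on 29: each ℓ→(−1)^(ℓ−1), product (−1)^27 = -1.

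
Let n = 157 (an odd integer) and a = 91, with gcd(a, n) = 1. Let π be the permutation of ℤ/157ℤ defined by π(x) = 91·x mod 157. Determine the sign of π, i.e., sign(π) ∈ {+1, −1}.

Trace 130: π^k(130) = [130, 55, 138, 155, 132, 80, 58] for k=0..6.
Decompose π into cycles: lengths [156, 1] (2 cycles, including the fixed point 0).
n − c = 157 − 2 = 155; sign = (−1)^155 = -1.

-1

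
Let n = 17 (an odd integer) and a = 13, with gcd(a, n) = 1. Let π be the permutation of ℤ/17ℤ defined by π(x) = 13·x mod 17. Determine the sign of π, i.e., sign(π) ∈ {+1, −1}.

+1

Orbit of 13 under x↦13x: [13, 16, 4, 1]… (length divides ord_17(13)).
π_13 has 5 disjoint cycles with lengths [4, 4, 4, 4, 1] on {0,…,16}.
With 5 cycles on 17 points, sign = (−1)^{17−5} = +1.
The Jacobi symbol (13|17) = +1 (Zolotarev) agrees.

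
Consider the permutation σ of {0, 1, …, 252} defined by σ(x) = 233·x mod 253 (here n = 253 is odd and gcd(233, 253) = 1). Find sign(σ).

-1

Trace 4: π^k(4) = [4, 173, 82, 131, 163, 29, 179] for k=0..6.
π_233 has 6 disjoint cycles with lengths [110, 110, 11, 11, 10, 1] on {0,…,252}.
n − c = 253 − 6 = 247; sign = (−1)^247 = -1.
Via Zolotarev, sign(π_{233}) = (233|253) = -1.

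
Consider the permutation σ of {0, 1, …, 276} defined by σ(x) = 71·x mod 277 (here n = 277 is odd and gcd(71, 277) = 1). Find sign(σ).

Start at x=144: 144 → 252 → 164 → 10 → 156 → 273 → 270 → … (one orbit).
5 cycles of lengths [69, 69, 69, 69, 1].
n − c = 277 − 5 = 272; sign = (−1)^272 = +1.

+1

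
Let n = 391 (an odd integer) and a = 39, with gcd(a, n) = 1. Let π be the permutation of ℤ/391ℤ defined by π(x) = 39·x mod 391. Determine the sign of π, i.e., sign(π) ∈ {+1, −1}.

-1

Orbit of 376 under x↦39x: [376, 197, 254, 131, 26, 232, 55]… (length divides ord_391(39)).
Cycle type of π: 176×2 + 16 + 11×2 + 1; total 6 cycles.
n − c = 391 − 6 = 385; sign = (−1)^385 = -1.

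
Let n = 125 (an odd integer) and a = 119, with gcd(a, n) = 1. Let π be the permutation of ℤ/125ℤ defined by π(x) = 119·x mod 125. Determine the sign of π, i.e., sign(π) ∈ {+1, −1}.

Start at x=34: 34 → 46 → 99 → 31 → 64 → 116 → 54 → … (one orbit).
Decompose π into cycles: lengths [50, 50, 10, 10, 2, 2, 1] (7 cycles, including the fixed point 0).
7 cycles on 125: each ℓ→(−1)^(ℓ−1), product (−1)^118 = +1.

+1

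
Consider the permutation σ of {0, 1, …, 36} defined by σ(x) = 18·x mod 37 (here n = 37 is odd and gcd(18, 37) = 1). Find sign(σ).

-1

Start at x=31: 31 → 3 → 17 → 10 → 32 → 21 → 8 → … (one orbit).
2 cycles of lengths [36, 1].
With 2 cycles on 37 points, sign = (−1)^{37−2} = -1.
(18|37)_J = -1 (Zolotarev's lemma cross-check).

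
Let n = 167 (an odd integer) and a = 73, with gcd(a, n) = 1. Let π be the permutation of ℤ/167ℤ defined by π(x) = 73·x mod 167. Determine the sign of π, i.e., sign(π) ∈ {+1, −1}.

-1

Orbit of 155 under x↦73x: [155, 126, 13, 114, 139, 127, 86]… (length divides ord_167(73)).
Decompose π into cycles: lengths [166, 1] (2 cycles, including the fixed point 0).
sign(π) = (−1)^{n − #cycles} = (−1)^{167−2} = (−1)^165 = -1.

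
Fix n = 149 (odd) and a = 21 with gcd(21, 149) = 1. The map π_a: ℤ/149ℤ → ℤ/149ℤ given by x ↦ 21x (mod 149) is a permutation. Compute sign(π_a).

-1

Trace 18: π^k(18) = [18, 80, 41, 116, 52, 49, 135] for k=0..6.
The orbit structure of x ↦ 21x mod 149: 2 orbits of sizes [148, 1].
With 2 cycles on 149 points, sign = (−1)^{149−2} = -1.
Via Zolotarev, sign(π_{21}) = (21|149) = -1.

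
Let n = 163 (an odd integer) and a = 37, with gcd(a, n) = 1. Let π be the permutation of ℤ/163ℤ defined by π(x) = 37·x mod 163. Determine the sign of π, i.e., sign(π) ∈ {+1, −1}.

-1

Trace 1: π^k(1) = [1, 37, 65, 123, 150, 8, 133] for k=0..6.
Cycle type of π: 54×3 + 1; total 4 cycles.
With 4 cycles on 163 points, sign = (−1)^{163−4} = -1.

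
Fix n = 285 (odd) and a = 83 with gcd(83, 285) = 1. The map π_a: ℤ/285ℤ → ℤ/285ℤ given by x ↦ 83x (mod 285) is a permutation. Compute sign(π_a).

+1

Orbit of 182 under x↦83x: [182, 1, 83, 49, 77, 121, 68]… (length divides ord_285(83)).
Cycle lengths of π_83 on ℤ/285ℤ: [12, 12, 12, 12, 12, 12, 12, 12, 12, 12, 12, 12, 12, 12, 12, 12, 12, 12, 6, 6, 6, 6, 6, 6, 4, 4, 4, 3, 3, 3, 3, 3, 3, 2, 1]; 35 cycles in total.
With 35 cycles on 285 points, sign = (−1)^{285−35} = +1.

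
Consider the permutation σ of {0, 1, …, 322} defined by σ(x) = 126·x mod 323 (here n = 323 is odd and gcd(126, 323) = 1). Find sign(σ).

Orbit of 83 under x↦126x: [83, 122, 191, 164, 315, 284, 254]… (length divides ord_323(126)).
11 cycles of lengths [48, 48, 48, 48, 48, 48, 16, 6, 6, 6, 1].
11 cycles on 323: each ℓ→(−1)^(ℓ−1), product (−1)^312 = +1.

+1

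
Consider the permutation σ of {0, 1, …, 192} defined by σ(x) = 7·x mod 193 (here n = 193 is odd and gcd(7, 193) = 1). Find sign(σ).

+1

Orbit of 181 under x↦7x: [181, 109, 184, 130, 138, 1, 7]… (length divides ord_193(7)).
π_7 has 9 disjoint cycles with lengths [24, 24, 24, 24, 24, 24, 24, 24, 1] on {0,…,192}.
With 9 cycles on 193 points, sign = (−1)^{193−9} = +1.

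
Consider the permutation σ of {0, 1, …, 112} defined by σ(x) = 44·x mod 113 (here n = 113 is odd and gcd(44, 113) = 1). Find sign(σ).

Trace 98: π^k(98) = [98, 18, 1, 44, 15, 95, 112] for k=0..6.
π_44 has 15 disjoint cycles with lengths [8, 8, 8, 8, 8, 8, 8, 8, 8, 8, 8, 8, 8, 8, 1] on {0,…,112}.
n − c = 113 − 15 = 98; sign = (−1)^98 = +1.
Check: (44/113) = +1 by Zolotarev.

+1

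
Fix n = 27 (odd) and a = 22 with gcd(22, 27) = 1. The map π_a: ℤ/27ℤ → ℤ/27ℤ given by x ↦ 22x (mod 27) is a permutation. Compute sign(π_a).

+1

Trace 13: π^k(13) = [13, 16, 1, 22, 25, 10, 4] for k=0..6.
Cycle type of π: 9×2 + 3×2 + 1×3; total 7 cycles.
sign(π) = (−1)^{n − #cycles} = (−1)^{27−7} = (−1)^20 = +1.
(22|27)_J = +1 (Zolotarev's lemma cross-check).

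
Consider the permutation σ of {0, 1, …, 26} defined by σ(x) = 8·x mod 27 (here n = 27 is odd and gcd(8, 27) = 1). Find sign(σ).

Trace 19: π^k(19) = [19, 17, 1, 8, 10, 26] for k=0..5.
Decompose π into cycles: lengths [6, 6, 6, 2, 2, 2, 2, 1] (8 cycles, including the fixed point 0).
8 cycles on 27: each ℓ→(−1)^(ℓ−1), product (−1)^19 = -1.
Zolotarev: (8|27) = -1, matching the cycle-count sign.

-1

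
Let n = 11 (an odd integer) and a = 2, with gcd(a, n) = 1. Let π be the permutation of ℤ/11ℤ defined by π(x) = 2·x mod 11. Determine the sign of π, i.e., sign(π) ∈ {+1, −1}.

-1

Trace 5: π^k(5) = [5, 10, 9, 7, 3, 6, 1] for k=0..6.
2 cycles of lengths [10, 1].
Σ(ℓ_i−1) = 11−2 = 9; sign = (−1)^9 = -1.
(2|11)_J = -1 (Zolotarev's lemma cross-check).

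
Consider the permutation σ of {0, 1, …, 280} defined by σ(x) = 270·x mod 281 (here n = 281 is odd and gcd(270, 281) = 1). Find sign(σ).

-1

Trace 265: π^k(265) = [265, 176, 31, 221, 98, 46, 56] for k=0..6.
2 cycles of lengths [280, 1].
Σ(ℓ_i−1) = 281−2 = 279; sign = (−1)^279 = -1.
(270|281)_J = -1 (Zolotarev's lemma cross-check).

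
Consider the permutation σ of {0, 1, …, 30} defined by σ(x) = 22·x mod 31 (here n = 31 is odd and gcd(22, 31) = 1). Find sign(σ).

Start at x=25: 25 → 23 → 10 → 3 → 4 → 26 → 14 → … (one orbit).
Decompose π into cycles: lengths [30, 1] (2 cycles, including the fixed point 0).
31 − 2 = 29 transpositions; sign(π) = (−1)^29 = -1.
The Jacobi symbol (22|31) = -1 (Zolotarev) agrees.

-1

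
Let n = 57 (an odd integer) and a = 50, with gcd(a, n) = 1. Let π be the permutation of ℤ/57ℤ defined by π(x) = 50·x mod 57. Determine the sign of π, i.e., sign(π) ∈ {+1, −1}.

+1

Start at x=56: 56 → 7 → 8 → 1 → 50 → 49 → 56 (one orbit).
11 cycles of lengths [6, 6, 6, 6, 6, 6, 6, 6, 6, 2, 1].
11 cycles on 57: each ℓ→(−1)^(ℓ−1), product (−1)^46 = +1.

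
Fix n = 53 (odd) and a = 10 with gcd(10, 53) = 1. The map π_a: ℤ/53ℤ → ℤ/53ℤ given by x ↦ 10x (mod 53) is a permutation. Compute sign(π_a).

+1

Start at x=10: 10 → 47 → 46 → 36 → 42 → 49 → 13 → … (one orbit).
Cycle type of π: 13×4 + 1; total 5 cycles.
5 cycles on 53: each ℓ→(−1)^(ℓ−1), product (−1)^48 = +1.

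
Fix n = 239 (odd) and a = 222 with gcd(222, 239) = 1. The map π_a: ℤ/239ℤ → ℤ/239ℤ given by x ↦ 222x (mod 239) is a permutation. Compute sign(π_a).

-1

Start at x=236: 236 → 51 → 89 → 160 → 148 → 113 → 230 → … (one orbit).
2 cycles of lengths [238, 1].
sign(π) = (−1)^{n − #cycles} = (−1)^{239−2} = (−1)^237 = -1.
Via Zolotarev, sign(π_{222}) = (222|239) = -1.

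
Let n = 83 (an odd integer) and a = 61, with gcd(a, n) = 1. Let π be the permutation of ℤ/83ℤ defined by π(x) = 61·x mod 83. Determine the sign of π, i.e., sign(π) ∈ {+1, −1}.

+1

Start at x=37: 37 → 16 → 63 → 25 → 31 → 65 → 64 → … (one orbit).
π_61 has 3 disjoint cycles with lengths [41, 41, 1] on {0,…,82}.
n − c = 83 − 3 = 80; sign = (−1)^80 = +1.
The Jacobi symbol (61|83) = +1 (Zolotarev) agrees.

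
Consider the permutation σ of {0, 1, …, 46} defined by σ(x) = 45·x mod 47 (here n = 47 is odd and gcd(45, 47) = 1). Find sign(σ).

-1

Start at x=8: 8 → 31 → 32 → 30 → 34 → 26 → 42 → … (one orbit).
Cycle lengths of π_45 on ℤ/47ℤ: [46, 1]; 2 cycles in total.
n − c = 47 − 2 = 45; sign = (−1)^45 = -1.
Check: (45/47) = -1 by Zolotarev.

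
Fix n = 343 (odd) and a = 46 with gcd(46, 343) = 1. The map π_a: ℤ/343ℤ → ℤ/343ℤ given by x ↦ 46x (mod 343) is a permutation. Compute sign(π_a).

Orbit of 127 under x↦46x: [127, 11, 163, 295, 193, 303, 218]… (length divides ord_343(46)).
Decompose π into cycles: lengths [147, 147, 21, 21, 3, 3, 1] (7 cycles, including the fixed point 0).
343 − 7 = 336 transpositions; sign(π) = (−1)^336 = +1.
The Jacobi symbol (46|343) = +1 (Zolotarev) agrees.

+1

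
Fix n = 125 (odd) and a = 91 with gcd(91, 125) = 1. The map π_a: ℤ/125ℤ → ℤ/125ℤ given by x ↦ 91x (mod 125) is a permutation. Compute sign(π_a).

+1

Start at x=76: 76 → 41 → 106 → 21 → 36 → 26 → 116 → … (one orbit).
Cycle type of π: 25×4 + 5×4 + 1×5; total 13 cycles.
Σ(ℓ_i−1) = 125−13 = 112; sign = (−1)^112 = +1.
Check: (91/125) = +1 by Zolotarev.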